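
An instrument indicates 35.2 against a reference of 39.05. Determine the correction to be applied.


Correction = standard - reading
= 39.05 - 35.2
= 3.8500

3.8500


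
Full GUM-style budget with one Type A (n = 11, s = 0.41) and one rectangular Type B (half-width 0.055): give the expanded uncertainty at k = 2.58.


u_A = s / sqrt(n) = 0.41 / sqrt(11) = 0.12361965
u_B = half_width / sqrt(3) = 0.055 / sqrt(3) = 0.031754265
uc = sqrt(u_A^2 + u_B^2) = sqrt(0.12361965^2 + 0.031754265^2) = 0.12763288
U = k * uc = 2.58 * 0.12763288
U = 0.3293

0.3293


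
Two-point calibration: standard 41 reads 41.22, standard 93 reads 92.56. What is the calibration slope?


slope = (y2 - y1) / (x2 - x1)
= (92.56 - 41.22) / (93 - 41)
= 51.3400 / 52
= 0.9873

0.9873


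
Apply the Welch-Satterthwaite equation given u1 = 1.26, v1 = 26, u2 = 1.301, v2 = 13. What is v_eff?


uc = sqrt(u1^2 + u2^2) = sqrt(1.26^2 + 1.301^2) = 1.8111325
v_eff = uc^4 / (u1^4/v1 + u2^4/v2)
= 1.8111325^4 / (1.26^4/26 + 1.301^4/13)
= 10.759718 / 0.31731808
v_eff = 33.9083

33.9083


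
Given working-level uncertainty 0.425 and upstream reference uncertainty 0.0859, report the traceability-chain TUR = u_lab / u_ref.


TUR = u_lab / u_ref
= 0.425 / 0.0859
= 4.9476

4.9476


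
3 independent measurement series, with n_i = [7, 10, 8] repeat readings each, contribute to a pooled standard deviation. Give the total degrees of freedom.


nu = sum_i (n_i - 1)
nu = ((7 - 1) + (10 - 1) + (8 - 1))
nu = 6 + 9 + 7
nu = 22

22


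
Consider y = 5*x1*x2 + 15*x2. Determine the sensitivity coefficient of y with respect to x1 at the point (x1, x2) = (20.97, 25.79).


y = 5*x1*x2 + 15*x2
dy/dx1 = 5*x2
Evaluate at x2 = 25.79: c1 = 5 * 25.79
c1 = 128.9500

128.9500


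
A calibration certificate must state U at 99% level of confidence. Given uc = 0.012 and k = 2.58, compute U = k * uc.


U = k * uc
U = 2.58 * 0.012
U = 0.0310

0.0310


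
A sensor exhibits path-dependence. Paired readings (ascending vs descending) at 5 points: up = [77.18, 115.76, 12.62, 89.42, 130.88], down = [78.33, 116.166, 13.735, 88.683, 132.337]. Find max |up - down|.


|77.18 - 78.33| = 1.1500
|115.76 - 116.166| = 0.4060
|12.62 - 13.735| = 1.1150
|89.42 - 88.683| = 0.7370
|130.88 - 132.337| = 1.4570
hysteresis = max(diffs) = 1.4570

1.4570


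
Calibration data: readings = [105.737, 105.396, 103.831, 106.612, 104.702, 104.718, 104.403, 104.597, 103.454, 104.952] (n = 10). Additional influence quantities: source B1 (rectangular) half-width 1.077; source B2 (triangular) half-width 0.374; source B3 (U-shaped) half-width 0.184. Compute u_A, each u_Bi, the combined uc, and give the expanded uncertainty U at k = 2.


mean = (105.737 + 105.396 + 103.831 + 106.612 + 104.702 + 104.718 + 104.403 + 104.597 + 103.454 + 104.952) / 10 = 104.8402
s = sqrt(sum((x - mean)^2)/(n-1)) = 0.91221925
u_A = s / sqrt(n) = 0.91221925 / sqrt(10) = 0.28846906
u_B1 = 1.077 / sqrt(3) = 0.62180624
u_B2 = 0.374 / sqrt(6) = 0.15268486
u_B3 = 0.184 / sqrt(2) = 0.13010765
uc = sqrt(0.28846906^2 + 0.62180624^2 + 0.15268486^2 + 0.13010765^2) = 0.7142115
U = k * uc = 2 * 0.7142115
U = 1.4284

1.4284


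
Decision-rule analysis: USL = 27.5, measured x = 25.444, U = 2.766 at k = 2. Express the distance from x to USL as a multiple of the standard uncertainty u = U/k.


u = U / k = 2.766 / 2 = 1.383
margin = |USL - x| = |27.5 - 25.444| = 2.056
z = margin / u = 2.056 / 1.383
z = 1.4866

1.4866


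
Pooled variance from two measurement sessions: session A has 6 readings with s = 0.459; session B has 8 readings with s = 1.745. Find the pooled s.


s_p = sqrt(((n1-1)*s1^2 + (n2-1)*s2^2) / (n1+n2-2))
numerator = (6-1)*0.459^2 + (8-1)*1.745^2 = 1.053405 + 21.315175 = 22.36858
denominator = 6 + 8 - 2 = 12
s_p^2 = 22.36858 / 12 = 1.8640483
s_p = sqrt(1.8640483) = 1.3653

1.3653


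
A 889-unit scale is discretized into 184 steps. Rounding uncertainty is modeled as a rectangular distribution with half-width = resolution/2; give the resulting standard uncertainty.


resolution = range / divisions
resolution = 889 / 184 = 4.8315217
u_res = resolution / (2*sqrt(3))
u_res = 4.8315217 / 3.4641016
u_res = 1.3947

1.3947


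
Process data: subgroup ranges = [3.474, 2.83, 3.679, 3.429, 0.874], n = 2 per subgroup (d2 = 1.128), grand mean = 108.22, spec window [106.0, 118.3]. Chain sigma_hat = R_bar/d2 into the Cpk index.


R_bar = (3.474 + 2.83 + 3.679 + 3.429 + 0.874) / 5 = 2.8572
sigma = R_bar / d2 = 2.8572 / 1.128 = 2.5329787
Cp = (USL - LSL)/(6*sigma) = (118.3 - 106.0)/(6*2.5329787) = 0.8093
Cpu = (118.3 - 108.22)/(3*2.5329787) = 1.3265
Cpl = (108.22 - 106.0)/(3*2.5329787) = 0.2921
Cpk = min(Cpu, Cpl) = 0.2921

0.2921


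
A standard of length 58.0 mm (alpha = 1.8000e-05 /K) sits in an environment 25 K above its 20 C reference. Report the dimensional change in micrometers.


dL = L * alpha * dT
= 58.0 * 1.8000e-05 * 25
= 0.0261000 mm
dL_um = 0.0261000 * 1000 = 26.1000 um

26.1000


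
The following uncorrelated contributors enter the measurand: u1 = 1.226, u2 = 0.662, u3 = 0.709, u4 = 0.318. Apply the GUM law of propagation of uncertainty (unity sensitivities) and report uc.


uc = sqrt(1.226^2 + 0.662^2 + 0.709^2 + 0.318^2)
uc = sqrt(2.545125)
uc = 1.5953

1.5953


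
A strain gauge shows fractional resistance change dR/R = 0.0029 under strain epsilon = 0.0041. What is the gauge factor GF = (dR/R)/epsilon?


GF = (dR/R) / epsilon
= 0.0029 / 0.0041
= 0.7073

0.7073


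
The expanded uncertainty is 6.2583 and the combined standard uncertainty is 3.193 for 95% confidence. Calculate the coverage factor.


k = U / uc
k = 6.2583 / 3.193
k = 1.96

1.96


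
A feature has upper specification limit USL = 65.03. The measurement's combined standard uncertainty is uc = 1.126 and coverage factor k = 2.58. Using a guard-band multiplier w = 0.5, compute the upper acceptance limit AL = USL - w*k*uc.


U = k * uc = 2.58 * 1.126 = 2.90508
guard band g = w * U = 0.5 * 2.90508 = 1.45254
AL = USL - g = 65.03 - 1.45254
AL = 63.5775

63.5775


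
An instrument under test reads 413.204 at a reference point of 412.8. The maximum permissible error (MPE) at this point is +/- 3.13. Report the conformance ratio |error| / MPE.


e = indication - reference = 413.204 - 412.8 = 0.4040
|e| = 0.4040
ratio = |e| / MPE = 0.4040 / 3.13
ratio = 0.1291

0.1291


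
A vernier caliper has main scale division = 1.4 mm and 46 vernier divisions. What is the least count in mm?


LC = MSD / n_div
= 1.4 / 46
= 0.0304

0.0304


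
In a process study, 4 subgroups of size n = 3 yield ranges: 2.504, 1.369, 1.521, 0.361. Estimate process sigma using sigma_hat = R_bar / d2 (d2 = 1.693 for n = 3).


R_bar = (2.504 + 1.369 + 1.521 + 0.361) / 4
R_bar = 5.755 / 4 = 1.43875
sigma_hat = R_bar / d2 = 1.43875 / 1.693 = 0.8498

0.8498


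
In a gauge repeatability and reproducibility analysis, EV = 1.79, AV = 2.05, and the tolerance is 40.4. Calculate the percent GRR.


GRR = sqrt(EV^2 + AV^2) = sqrt(1.79^2 + 2.05^2) = 2.7215069
%GRR = GRR / tol * 100 = 2.7215069 / 40.4 * 100
%GRR = 6.7364

6.7364


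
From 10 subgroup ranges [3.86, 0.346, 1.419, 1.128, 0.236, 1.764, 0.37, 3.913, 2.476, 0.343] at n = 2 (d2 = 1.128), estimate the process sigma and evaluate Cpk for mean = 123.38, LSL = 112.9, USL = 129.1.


R_bar = (3.86 + 0.346 + 1.419 + 1.128 + 0.236 + 1.764 + 0.37 + 3.913 + 2.476 + 0.343) / 10 = 1.5855
sigma = R_bar / d2 = 1.5855 / 1.128 = 1.4055851
Cp = (USL - LSL)/(6*sigma) = (129.1 - 112.9)/(6*1.4055851) = 1.9209
Cpu = (129.1 - 123.38)/(3*1.4055851) = 1.3565
Cpl = (123.38 - 112.9)/(3*1.4055851) = 2.4853
Cpk = min(Cpu, Cpl) = 1.3565

1.3565


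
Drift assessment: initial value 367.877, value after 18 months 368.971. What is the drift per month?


rate = (v2 - v1) / months
= (368.971 - 367.877) / 18
= 1.0940 / 18
= 0.0608

0.0608


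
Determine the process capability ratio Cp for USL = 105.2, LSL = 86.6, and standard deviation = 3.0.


Cp = (USL - LSL) / (6 * sigma)
= (105.2 - 86.6) / (6 * 3.0)
= 18.6000 / 18.0000
= 1.0333

1.0333


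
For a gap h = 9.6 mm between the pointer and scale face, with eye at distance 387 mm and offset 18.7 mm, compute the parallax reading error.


error = h * offset / d
= 9.6 * 18.7 / 387
= 0.4639

0.4639


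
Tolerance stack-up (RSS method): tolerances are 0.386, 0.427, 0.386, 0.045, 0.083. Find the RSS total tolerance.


RSS = sqrt(0.386^2 + 0.427^2 + 0.386^2 + 0.045^2 + 0.083^2)
= sqrt(0.489235)
= 0.6995

0.6995


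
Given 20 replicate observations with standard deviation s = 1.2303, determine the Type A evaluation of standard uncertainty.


u_A = s / sqrt(n)
u_A = 1.2303 / sqrt(20)
u_A = 1.2303 / 4.472136
u_A = 0.2751

0.2751


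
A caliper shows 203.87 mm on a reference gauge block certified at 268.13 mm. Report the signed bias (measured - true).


Systematic error = measured - true
= 203.87 - 268.13
= -64.2600

-64.2600


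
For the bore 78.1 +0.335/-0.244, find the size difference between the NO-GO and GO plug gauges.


GO = nominal - lower_tol (smallest hole = maximum material condition)
GO = 78.1 - 0.244 = 77.856
NO-GO = nominal + upper_tol (largest hole = least material condition)
NO-GO = 78.1 + 0.335 = 78.435
spread = NO-GO - GO = 78.435 - 77.856 = 0.5790

0.5790


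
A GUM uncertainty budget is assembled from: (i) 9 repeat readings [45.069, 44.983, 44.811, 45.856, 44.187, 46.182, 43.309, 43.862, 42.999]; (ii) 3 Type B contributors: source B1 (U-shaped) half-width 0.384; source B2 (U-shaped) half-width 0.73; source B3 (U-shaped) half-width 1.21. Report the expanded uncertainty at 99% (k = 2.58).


mean = (45.069 + 44.983 + 44.811 + 45.856 + 44.187 + 46.182 + 43.309 + 43.862 + 42.999) / 9 = 44.58422222
s = sqrt(sum((x - mean)^2)/(n-1)) = 1.0859492
u_A = s / sqrt(n) = 1.0859492 / sqrt(9) = 0.36198307
u_B1 = 0.384 / sqrt(2) = 0.271529
u_B2 = 0.73 / sqrt(2) = 0.51618795
u_B3 = 1.21 / sqrt(2) = 0.85559921
uc = sqrt(0.36198307^2 + 0.271529^2 + 0.51618795^2 + 0.85559921^2) = 1.096932
U = k * uc = 2.58 * 1.096932
U = 2.8301

2.8301


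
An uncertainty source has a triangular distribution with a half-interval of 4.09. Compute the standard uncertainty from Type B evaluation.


u_B = half_width / sqrt(6)
u_B = 4.09 / 2.4494897
u_B = 1.6697

1.6697


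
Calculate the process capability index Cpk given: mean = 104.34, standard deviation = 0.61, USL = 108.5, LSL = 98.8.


Cpu = (USL - mean) / (3*sigma) = (108.5 - 104.34) / (3*0.61) = 2.2732
Cpl = (mean - LSL) / (3*sigma) = (104.34 - 98.8) / (3*0.61) = 3.0273
Cpk = min(Cpu, Cpl) = 2.2732

2.2732


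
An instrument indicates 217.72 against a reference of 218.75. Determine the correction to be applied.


Correction = standard - reading
= 218.75 - 217.72
= 1.0300

1.0300


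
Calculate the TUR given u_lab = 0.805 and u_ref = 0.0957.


TUR = u_lab / u_ref
= 0.805 / 0.0957
= 8.4117

8.4117


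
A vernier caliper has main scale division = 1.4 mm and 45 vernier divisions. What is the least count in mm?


LC = MSD / n_div
= 1.4 / 45
= 0.0311

0.0311


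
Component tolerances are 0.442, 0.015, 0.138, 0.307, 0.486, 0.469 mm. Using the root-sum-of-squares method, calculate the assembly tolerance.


RSS = sqrt(0.442^2 + 0.015^2 + 0.138^2 + 0.307^2 + 0.486^2 + 0.469^2)
= sqrt(0.765039)
= 0.8747

0.8747


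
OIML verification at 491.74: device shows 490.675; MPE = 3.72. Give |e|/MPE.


e = indication - reference = 490.675 - 491.74 = -1.0650
|e| = 1.0650
ratio = |e| / MPE = 1.0650 / 3.72
ratio = 0.2863

0.2863


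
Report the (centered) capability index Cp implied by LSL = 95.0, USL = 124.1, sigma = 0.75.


Cp = (USL - LSL) / (6 * sigma)
= (124.1 - 95.0) / (6 * 0.75)
= 29.1000 / 4.5000
= 6.4667

6.4667


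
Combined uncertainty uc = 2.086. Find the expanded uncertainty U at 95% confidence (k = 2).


U = k * uc
U = 2 * 2.086
U = 4.1720

4.1720


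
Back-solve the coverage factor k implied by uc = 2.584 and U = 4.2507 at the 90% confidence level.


k = U / uc
k = 4.2507 / 2.584
k = 1.645

1.645


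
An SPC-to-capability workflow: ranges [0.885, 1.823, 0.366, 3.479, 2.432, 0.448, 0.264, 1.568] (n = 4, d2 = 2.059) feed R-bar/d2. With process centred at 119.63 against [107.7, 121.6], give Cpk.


R_bar = (0.885 + 1.823 + 0.366 + 3.479 + 2.432 + 0.448 + 0.264 + 1.568) / 8 = 1.408125
sigma = R_bar / d2 = 1.408125 / 2.059 = 0.68388781
Cp = (USL - LSL)/(6*sigma) = (121.6 - 107.7)/(6*0.68388781) = 3.3875
Cpu = (121.6 - 119.63)/(3*0.68388781) = 0.9602
Cpl = (119.63 - 107.7)/(3*0.68388781) = 5.8148
Cpk = min(Cpu, Cpl) = 0.9602

0.9602


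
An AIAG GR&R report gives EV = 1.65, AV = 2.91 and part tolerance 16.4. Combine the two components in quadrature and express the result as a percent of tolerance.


GRR = sqrt(EV^2 + AV^2) = sqrt(1.65^2 + 2.91^2) = 3.3452354
%GRR = GRR / tol * 100 = 3.3452354 / 16.4 * 100
%GRR = 20.3978

20.3978


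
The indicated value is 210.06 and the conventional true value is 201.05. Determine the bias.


Systematic error = measured - true
= 210.06 - 201.05
= 9.0100

9.0100


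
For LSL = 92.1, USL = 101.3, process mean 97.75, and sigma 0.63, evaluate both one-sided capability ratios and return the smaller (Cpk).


Cpu = (USL - mean) / (3*sigma) = (101.3 - 97.75) / (3*0.63) = 1.8783
Cpl = (mean - LSL) / (3*sigma) = (97.75 - 92.1) / (3*0.63) = 2.9894
Cpk = min(Cpu, Cpl) = 1.8783

1.8783


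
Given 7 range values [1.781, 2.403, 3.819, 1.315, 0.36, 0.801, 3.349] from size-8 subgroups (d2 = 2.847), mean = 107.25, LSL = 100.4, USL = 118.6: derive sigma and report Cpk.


R_bar = (1.781 + 2.403 + 3.819 + 1.315 + 0.36 + 0.801 + 3.349) / 7 = 1.9754286
sigma = R_bar / d2 = 1.9754286 / 2.847 = 0.69386322
Cp = (USL - LSL)/(6*sigma) = (118.6 - 100.4)/(6*0.69386322) = 4.3717
Cpu = (118.6 - 107.25)/(3*0.69386322) = 5.4526
Cpl = (107.25 - 100.4)/(3*0.69386322) = 3.2908
Cpk = min(Cpu, Cpl) = 3.2908

3.2908


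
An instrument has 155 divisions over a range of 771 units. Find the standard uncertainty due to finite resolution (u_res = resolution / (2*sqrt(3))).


resolution = range / divisions
resolution = 771 / 155 = 4.9741935
u_res = resolution / (2*sqrt(3))
u_res = 4.9741935 / 3.4641016
u_res = 1.4359

1.4359


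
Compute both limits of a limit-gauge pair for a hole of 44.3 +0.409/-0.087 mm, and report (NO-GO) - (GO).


GO = nominal - lower_tol (smallest hole = maximum material condition)
GO = 44.3 - 0.087 = 44.213
NO-GO = nominal + upper_tol (largest hole = least material condition)
NO-GO = 44.3 + 0.409 = 44.709
spread = NO-GO - GO = 44.709 - 44.213 = 0.4960

0.4960


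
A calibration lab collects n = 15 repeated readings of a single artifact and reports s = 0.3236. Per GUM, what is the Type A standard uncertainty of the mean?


u_A = s / sqrt(n)
u_A = 0.3236 / sqrt(15)
u_A = 0.3236 / 3.8729833
u_A = 0.0836

0.0836


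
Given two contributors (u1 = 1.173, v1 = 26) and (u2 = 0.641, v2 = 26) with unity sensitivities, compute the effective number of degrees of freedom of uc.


uc = sqrt(u1^2 + u2^2) = sqrt(1.173^2 + 0.641^2) = 1.3367161
v_eff = uc^4 / (u1^4/v1 + u2^4/v2)
= 1.3367161^4 / (1.173^4/26 + 0.641^4/26)
= 3.1926897 / 0.079307839
v_eff = 40.2569

40.2569


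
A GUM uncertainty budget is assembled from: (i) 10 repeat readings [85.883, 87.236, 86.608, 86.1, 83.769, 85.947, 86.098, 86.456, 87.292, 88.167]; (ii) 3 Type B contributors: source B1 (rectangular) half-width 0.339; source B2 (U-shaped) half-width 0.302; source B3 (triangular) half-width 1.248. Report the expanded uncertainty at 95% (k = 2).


mean = (85.883 + 87.236 + 86.608 + 86.1 + 83.769 + 85.947 + 86.098 + 86.456 + 87.292 + 88.167) / 10 = 86.3556
s = sqrt(sum((x - mean)^2)/(n-1)) = 1.1652085
u_A = s / sqrt(n) = 1.1652085 / sqrt(10) = 0.36847128
u_B1 = 0.339 / sqrt(3) = 0.19572174
u_B2 = 0.302 / sqrt(2) = 0.21354625
u_B3 = 1.248 / sqrt(6) = 0.50949387
uc = sqrt(0.36847128^2 + 0.19572174^2 + 0.21354625^2 + 0.50949387^2) = 0.69228902
U = k * uc = 2 * 0.69228902
U = 1.3846

1.3846


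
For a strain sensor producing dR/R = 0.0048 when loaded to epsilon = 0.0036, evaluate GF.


GF = (dR/R) / epsilon
= 0.0048 / 0.0036
= 1.3333

1.3333


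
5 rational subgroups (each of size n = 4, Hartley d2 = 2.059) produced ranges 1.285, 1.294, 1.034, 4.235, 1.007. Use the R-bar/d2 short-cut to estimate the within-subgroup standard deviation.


R_bar = (1.285 + 1.294 + 1.034 + 4.235 + 1.007) / 5
R_bar = 8.855 / 5 = 1.771
sigma_hat = R_bar / d2 = 1.771 / 2.059 = 0.8601

0.8601


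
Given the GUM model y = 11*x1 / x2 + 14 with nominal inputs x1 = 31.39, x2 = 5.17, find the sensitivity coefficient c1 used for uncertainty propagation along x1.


y = 11*x1 / x2 + 14
dy/dx1 = 11/x2
Evaluate at x2 = 5.17: c1 = 11 / 5.17
c1 = 2.1277

2.1277


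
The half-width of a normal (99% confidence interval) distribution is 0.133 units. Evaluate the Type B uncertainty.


u_B = half_width / 2.576
u_B = 0.133 / 2.576
u_B = 0.0516

0.0516


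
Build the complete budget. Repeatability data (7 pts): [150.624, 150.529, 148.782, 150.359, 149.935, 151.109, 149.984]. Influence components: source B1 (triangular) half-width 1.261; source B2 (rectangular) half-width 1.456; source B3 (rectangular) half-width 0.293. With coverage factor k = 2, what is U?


mean = (150.624 + 150.529 + 148.782 + 150.359 + 149.935 + 151.109 + 149.984) / 7 = 150.1888571
s = sqrt(sum((x - mean)^2)/(n-1)) = 0.73782505
u_A = s / sqrt(n) = 0.73782505 / sqrt(7) = 0.27887166
u_B1 = 1.261 / sqrt(6) = 0.51480109
u_B2 = 1.456 / sqrt(3) = 0.84062199
u_B3 = 0.293 / sqrt(3) = 0.16916363
uc = sqrt(0.27887166^2 + 0.51480109^2 + 0.84062199^2 + 0.16916363^2) = 1.0382925
U = k * uc = 2 * 1.0382925
U = 2.0766

2.0766


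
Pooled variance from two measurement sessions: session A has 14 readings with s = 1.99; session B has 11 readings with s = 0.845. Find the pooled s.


s_p = sqrt(((n1-1)*s1^2 + (n2-1)*s2^2) / (n1+n2-2))
numerator = (14-1)*1.99^2 + (11-1)*0.845^2 = 51.4813 + 7.14025 = 58.62155
denominator = 14 + 11 - 2 = 23
s_p^2 = 58.62155 / 23 = 2.548763
s_p = sqrt(2.548763) = 1.5965

1.5965


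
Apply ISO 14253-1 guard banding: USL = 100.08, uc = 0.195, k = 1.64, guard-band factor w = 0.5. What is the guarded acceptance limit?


U = k * uc = 1.64 * 0.195 = 0.3198
guard band g = w * U = 0.5 * 0.3198 = 0.1599
AL = USL - g = 100.08 - 0.1599
AL = 99.9201

99.9201


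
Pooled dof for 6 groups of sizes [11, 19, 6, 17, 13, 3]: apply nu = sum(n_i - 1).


nu = sum_i (n_i - 1)
nu = ((11 - 1) + (19 - 1) + (6 - 1) + (17 - 1) + (13 - 1) + (3 - 1))
nu = 10 + 18 + 5 + 16 + 12 + 2
nu = 63

63


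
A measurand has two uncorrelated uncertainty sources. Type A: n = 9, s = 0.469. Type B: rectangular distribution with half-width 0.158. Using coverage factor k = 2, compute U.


u_A = s / sqrt(n) = 0.469 / sqrt(9) = 0.15633333
u_B = half_width / sqrt(3) = 0.158 / sqrt(3) = 0.091221343
uc = sqrt(u_A^2 + u_B^2) = sqrt(0.15633333^2 + 0.091221343^2) = 0.18100123
U = k * uc = 2 * 0.18100123
U = 0.3620

0.3620


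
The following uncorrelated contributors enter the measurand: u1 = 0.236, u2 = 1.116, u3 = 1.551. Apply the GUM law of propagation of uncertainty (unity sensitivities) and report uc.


uc = sqrt(0.236^2 + 1.116^2 + 1.551^2)
uc = sqrt(3.706753)
uc = 1.9253

1.9253


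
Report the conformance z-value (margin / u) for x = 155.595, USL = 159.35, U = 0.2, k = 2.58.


u = U / k = 0.2 / 2.58 = 0.07751938
margin = |USL - x| = |159.35 - 155.595| = 3.755
z = margin / u = 3.755 / 0.07751938
z = 48.4395

48.4395


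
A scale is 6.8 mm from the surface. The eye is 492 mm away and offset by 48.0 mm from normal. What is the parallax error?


error = h * offset / d
= 6.8 * 48.0 / 492
= 0.6634

0.6634


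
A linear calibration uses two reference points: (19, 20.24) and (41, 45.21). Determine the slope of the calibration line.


slope = (y2 - y1) / (x2 - x1)
= (45.21 - 20.24) / (41 - 19)
= 24.9700 / 22
= 1.1350

1.1350


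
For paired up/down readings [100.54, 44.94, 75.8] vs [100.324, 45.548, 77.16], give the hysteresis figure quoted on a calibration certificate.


|100.54 - 100.324| = 0.2160
|44.94 - 45.548| = 0.6080
|75.8 - 77.16| = 1.3600
hysteresis = max(diffs) = 1.3600

1.3600


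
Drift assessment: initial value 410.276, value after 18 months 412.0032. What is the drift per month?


rate = (v2 - v1) / months
= (412.0032 - 410.276) / 18
= 1.7272 / 18
= 0.0960

0.0960


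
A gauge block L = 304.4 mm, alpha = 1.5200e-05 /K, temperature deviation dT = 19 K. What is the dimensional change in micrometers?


dL = L * alpha * dT
= 304.4 * 1.5200e-05 * 19
= 0.0879107 mm
dL_um = 0.0879107 * 1000 = 87.9107 um

87.9107


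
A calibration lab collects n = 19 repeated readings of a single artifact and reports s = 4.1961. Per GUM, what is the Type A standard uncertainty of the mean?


u_A = s / sqrt(n)
u_A = 4.1961 / sqrt(19)
u_A = 4.1961 / 4.3588989
u_A = 0.9627

0.9627


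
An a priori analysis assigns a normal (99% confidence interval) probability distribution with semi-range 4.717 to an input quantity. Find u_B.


u_B = half_width / 2.576
u_B = 4.717 / 2.576
u_B = 1.8311

1.8311


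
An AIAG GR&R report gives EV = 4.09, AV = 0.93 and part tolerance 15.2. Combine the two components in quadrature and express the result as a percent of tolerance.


GRR = sqrt(EV^2 + AV^2) = sqrt(4.09^2 + 0.93^2) = 4.194401
%GRR = GRR / tol * 100 = 4.194401 / 15.2 * 100
%GRR = 27.5947

27.5947


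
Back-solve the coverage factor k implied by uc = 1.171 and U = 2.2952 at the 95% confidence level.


k = U / uc
k = 2.2952 / 1.171
k = 1.96

1.96


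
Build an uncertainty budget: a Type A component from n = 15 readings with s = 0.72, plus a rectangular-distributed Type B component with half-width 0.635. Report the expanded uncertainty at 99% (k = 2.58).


u_A = s / sqrt(n) = 0.72 / sqrt(15) = 0.1859032
u_B = half_width / sqrt(3) = 0.635 / sqrt(3) = 0.36661742
uc = sqrt(u_A^2 + u_B^2) = sqrt(0.1859032^2 + 0.36661742^2) = 0.41105758
U = k * uc = 2.58 * 0.41105758
U = 1.0605

1.0605


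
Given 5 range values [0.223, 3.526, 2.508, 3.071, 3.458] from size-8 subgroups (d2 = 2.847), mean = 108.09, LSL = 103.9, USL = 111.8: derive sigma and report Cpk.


R_bar = (0.223 + 3.526 + 2.508 + 3.071 + 3.458) / 5 = 2.5572
sigma = R_bar / d2 = 2.5572 / 2.847 = 0.89820864
Cp = (USL - LSL)/(6*sigma) = (111.8 - 103.9)/(6*0.89820864) = 1.4659
Cpu = (111.8 - 108.09)/(3*0.89820864) = 1.3768
Cpl = (108.09 - 103.9)/(3*0.89820864) = 1.5549
Cpk = min(Cpu, Cpl) = 1.3768

1.3768


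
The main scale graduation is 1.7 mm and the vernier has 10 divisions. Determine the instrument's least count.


LC = MSD / n_div
= 1.7 / 10
= 0.1700

0.1700


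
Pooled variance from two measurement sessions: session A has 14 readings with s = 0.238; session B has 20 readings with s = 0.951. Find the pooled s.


s_p = sqrt(((n1-1)*s1^2 + (n2-1)*s2^2) / (n1+n2-2))
numerator = (14-1)*0.238^2 + (20-1)*0.951^2 = 0.736372 + 17.183619 = 17.919991
denominator = 14 + 20 - 2 = 32
s_p^2 = 17.919991 / 32 = 0.55999972
s_p = sqrt(0.55999972) = 0.7483

0.7483


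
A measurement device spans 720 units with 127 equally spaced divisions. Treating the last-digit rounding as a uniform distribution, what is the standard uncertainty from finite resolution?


resolution = range / divisions
resolution = 720 / 127 = 5.6692913
u_res = resolution / (2*sqrt(3))
u_res = 5.6692913 / 3.4641016
u_res = 1.6366

1.6366


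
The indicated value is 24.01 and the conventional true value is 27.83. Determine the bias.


Systematic error = measured - true
= 24.01 - 27.83
= -3.8200

-3.8200


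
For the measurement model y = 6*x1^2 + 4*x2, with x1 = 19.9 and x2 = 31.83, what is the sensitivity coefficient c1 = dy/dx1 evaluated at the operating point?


y = 6*x1^2 + 4*x2
dy/dx1 = 2*6*x1
Evaluate at x1 = 19.9: c1 = 12 * 19.9
c1 = 238.8000

238.8000


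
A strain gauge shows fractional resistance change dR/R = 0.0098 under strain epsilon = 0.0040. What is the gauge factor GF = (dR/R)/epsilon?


GF = (dR/R) / epsilon
= 0.0098 / 0.0040
= 2.4500

2.4500


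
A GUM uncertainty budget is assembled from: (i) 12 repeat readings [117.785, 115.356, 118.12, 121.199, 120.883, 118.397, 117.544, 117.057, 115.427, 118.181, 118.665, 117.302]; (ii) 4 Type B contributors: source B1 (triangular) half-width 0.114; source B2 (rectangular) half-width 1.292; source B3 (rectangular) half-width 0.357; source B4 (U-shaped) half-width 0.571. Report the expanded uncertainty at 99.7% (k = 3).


mean = (117.785 + 115.356 + 118.12 + 121.199 + 120.883 + 118.397 + 117.544 + 117.057 + 115.427 + 118.181 + 118.665 + 117.302) / 12 = 117.993
s = sqrt(sum((x - mean)^2)/(n-1)) = 1.7692673
u_A = s / sqrt(n) = 1.7692673 / sqrt(12) = 0.51074348
u_B1 = 0.114 / sqrt(6) = 0.046540305
u_B2 = 1.292 / sqrt(3) = 0.74593655
u_B3 = 0.357 / sqrt(3) = 0.20611405
u_B4 = 0.571 / sqrt(2) = 0.40375797
uc = sqrt(0.51074348^2 + 0.046540305^2 + 0.74593655^2 + 0.20611405^2 + 0.40375797^2) = 1.012398
U = k * uc = 3 * 1.012398
U = 3.0372

3.0372


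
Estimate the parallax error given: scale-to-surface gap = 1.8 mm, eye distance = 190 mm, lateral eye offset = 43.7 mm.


error = h * offset / d
= 1.8 * 43.7 / 190
= 0.4140

0.4140


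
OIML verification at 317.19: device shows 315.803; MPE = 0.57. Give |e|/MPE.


e = indication - reference = 315.803 - 317.19 = -1.3870
|e| = 1.3870
ratio = |e| / MPE = 1.3870 / 0.57
ratio = 2.4333

2.4333


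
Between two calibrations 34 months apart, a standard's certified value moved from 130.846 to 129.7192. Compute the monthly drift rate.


rate = (v2 - v1) / months
= (129.7192 - 130.846) / 34
= -1.1268 / 34
= -0.0331

-0.0331


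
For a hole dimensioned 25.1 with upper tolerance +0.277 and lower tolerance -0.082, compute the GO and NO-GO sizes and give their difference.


GO = nominal - lower_tol (smallest hole = maximum material condition)
GO = 25.1 - 0.082 = 25.018
NO-GO = nominal + upper_tol (largest hole = least material condition)
NO-GO = 25.1 + 0.277 = 25.377
spread = NO-GO - GO = 25.377 - 25.018 = 0.3590

0.3590


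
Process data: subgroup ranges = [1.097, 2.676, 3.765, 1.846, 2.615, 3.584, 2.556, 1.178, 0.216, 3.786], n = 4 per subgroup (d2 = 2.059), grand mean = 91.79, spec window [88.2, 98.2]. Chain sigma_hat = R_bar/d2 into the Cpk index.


R_bar = (1.097 + 2.676 + 3.765 + 1.846 + 2.615 + 3.584 + 2.556 + 1.178 + 0.216 + 3.786) / 10 = 2.3319
sigma = R_bar / d2 = 2.3319 / 2.059 = 1.1325401
Cp = (USL - LSL)/(6*sigma) = (98.2 - 88.2)/(6*1.1325401) = 1.4716
Cpu = (98.2 - 91.79)/(3*1.1325401) = 1.8866
Cpl = (91.79 - 88.2)/(3*1.1325401) = 1.0566
Cpk = min(Cpu, Cpl) = 1.0566

1.0566


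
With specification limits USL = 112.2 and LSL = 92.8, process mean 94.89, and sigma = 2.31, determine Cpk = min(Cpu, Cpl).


Cpu = (USL - mean) / (3*sigma) = (112.2 - 94.89) / (3*2.31) = 2.4978
Cpl = (mean - LSL) / (3*sigma) = (94.89 - 92.8) / (3*2.31) = 0.3016
Cpk = min(Cpu, Cpl) = 0.3016

0.3016


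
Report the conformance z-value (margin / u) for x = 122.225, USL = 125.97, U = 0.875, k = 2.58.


u = U / k = 0.875 / 2.58 = 0.33914729
margin = |USL - x| = |125.97 - 122.225| = 3.745
z = margin / u = 3.745 / 0.33914729
z = 11.0424

11.0424


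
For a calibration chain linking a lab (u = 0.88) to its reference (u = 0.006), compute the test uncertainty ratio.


TUR = u_lab / u_ref
= 0.88 / 0.006
= 146.6667

146.6667


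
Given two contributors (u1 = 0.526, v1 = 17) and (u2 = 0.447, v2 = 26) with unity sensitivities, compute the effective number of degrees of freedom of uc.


uc = sqrt(u1^2 + u2^2) = sqrt(0.526^2 + 0.447^2) = 0.69027893
v_eff = uc^4 / (u1^4/v1 + u2^4/v2)
= 0.69027893^4 / (0.526^4/17 + 0.447^4/26)
= 0.22703796 / 0.0060384427
v_eff = 37.5988

37.5988


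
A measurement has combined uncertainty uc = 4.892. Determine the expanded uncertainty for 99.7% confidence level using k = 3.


U = k * uc
U = 3 * 4.892
U = 14.6760

14.6760


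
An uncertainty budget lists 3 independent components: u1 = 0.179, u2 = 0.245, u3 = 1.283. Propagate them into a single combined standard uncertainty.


uc = sqrt(0.179^2 + 0.245^2 + 1.283^2)
uc = sqrt(1.738155)
uc = 1.3184

1.3184


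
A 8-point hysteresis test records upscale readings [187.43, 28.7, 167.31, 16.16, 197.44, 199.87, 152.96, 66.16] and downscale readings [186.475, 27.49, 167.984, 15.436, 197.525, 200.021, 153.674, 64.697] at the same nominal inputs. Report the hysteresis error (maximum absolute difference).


|187.43 - 186.475| = 0.9550
|28.7 - 27.49| = 1.2100
|167.31 - 167.984| = 0.6740
|16.16 - 15.436| = 0.7240
|197.44 - 197.525| = 0.0850
|199.87 - 200.021| = 0.1510
|152.96 - 153.674| = 0.7140
|66.16 - 64.697| = 1.4630
hysteresis = max(diffs) = 1.4630

1.4630


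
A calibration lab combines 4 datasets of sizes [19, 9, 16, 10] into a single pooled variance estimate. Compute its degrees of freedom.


nu = sum_i (n_i - 1)
nu = ((19 - 1) + (9 - 1) + (16 - 1) + (10 - 1))
nu = 18 + 8 + 15 + 9
nu = 50

50


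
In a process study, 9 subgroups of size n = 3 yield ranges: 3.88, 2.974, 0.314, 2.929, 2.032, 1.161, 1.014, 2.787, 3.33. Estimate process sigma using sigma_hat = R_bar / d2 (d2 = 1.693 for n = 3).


R_bar = (3.88 + 2.974 + 0.314 + 2.929 + 2.032 + 1.161 + 1.014 + 2.787 + 3.33) / 9
R_bar = 20.421 / 9 = 2.269
sigma_hat = R_bar / d2 = 2.269 / 1.693 = 1.3402

1.3402


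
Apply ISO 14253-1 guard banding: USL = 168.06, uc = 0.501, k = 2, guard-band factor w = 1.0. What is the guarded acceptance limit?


U = k * uc = 2 * 0.501 = 1.002
guard band g = w * U = 1.0 * 1.002 = 1.002
AL = USL - g = 168.06 - 1.002
AL = 167.0580

167.0580


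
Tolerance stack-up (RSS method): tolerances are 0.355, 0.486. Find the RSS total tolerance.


RSS = sqrt(0.355^2 + 0.486^2)
= sqrt(0.362221)
= 0.6018

0.6018


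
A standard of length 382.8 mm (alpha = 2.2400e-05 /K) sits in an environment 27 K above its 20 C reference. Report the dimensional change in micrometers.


dL = L * alpha * dT
= 382.8 * 2.2400e-05 * 27
= 0.2315174 mm
dL_um = 0.2315174 * 1000 = 231.5174 um

231.5174


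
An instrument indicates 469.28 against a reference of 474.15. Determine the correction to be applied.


Correction = standard - reading
= 474.15 - 469.28
= 4.8700

4.8700


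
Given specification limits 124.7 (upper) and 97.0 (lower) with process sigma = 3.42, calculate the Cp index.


Cp = (USL - LSL) / (6 * sigma)
= (124.7 - 97.0) / (6 * 3.42)
= 27.7000 / 20.5200
= 1.3499

1.3499


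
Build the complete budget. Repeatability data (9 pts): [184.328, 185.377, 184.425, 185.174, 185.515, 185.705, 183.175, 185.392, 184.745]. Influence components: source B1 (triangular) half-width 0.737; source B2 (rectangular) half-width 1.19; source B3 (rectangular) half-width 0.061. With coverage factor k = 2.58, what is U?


mean = (184.328 + 185.377 + 184.425 + 185.174 + 185.515 + 185.705 + 183.175 + 185.392 + 184.745) / 9 = 184.8706667
s = sqrt(sum((x - mean)^2)/(n-1)) = 0.79965883
u_A = s / sqrt(n) = 0.79965883 / sqrt(9) = 0.26655294
u_B1 = 0.737 / sqrt(6) = 0.30087899
u_B2 = 1.19 / sqrt(3) = 0.68704682
u_B3 = 0.061 / sqrt(3) = 0.035218366
uc = sqrt(0.26655294^2 + 0.30087899^2 + 0.68704682^2 + 0.035218366^2) = 0.79677619
U = k * uc = 2.58 * 0.79677619
U = 2.0557

2.0557


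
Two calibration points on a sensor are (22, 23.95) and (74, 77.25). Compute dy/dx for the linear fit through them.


slope = (y2 - y1) / (x2 - x1)
= (77.25 - 23.95) / (74 - 22)
= 53.3000 / 52
= 1.0250

1.0250


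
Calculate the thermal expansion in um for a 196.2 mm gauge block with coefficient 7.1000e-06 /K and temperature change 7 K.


dL = L * alpha * dT
= 196.2 * 7.1000e-06 * 7
= 0.0097511 mm
dL_um = 0.0097511 * 1000 = 9.7511 um

9.7511


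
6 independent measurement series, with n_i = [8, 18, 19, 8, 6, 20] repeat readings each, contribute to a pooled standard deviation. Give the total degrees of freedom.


nu = sum_i (n_i - 1)
nu = ((8 - 1) + (18 - 1) + (19 - 1) + (8 - 1) + (6 - 1) + (20 - 1))
nu = 7 + 17 + 18 + 7 + 5 + 19
nu = 73

73


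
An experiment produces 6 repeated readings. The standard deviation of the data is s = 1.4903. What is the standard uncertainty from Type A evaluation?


u_A = s / sqrt(n)
u_A = 1.4903 / sqrt(6)
u_A = 1.4903 / 2.4494897
u_A = 0.6084

0.6084


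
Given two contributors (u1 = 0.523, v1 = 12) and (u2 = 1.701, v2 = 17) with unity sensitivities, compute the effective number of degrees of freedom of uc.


uc = sqrt(u1^2 + u2^2) = sqrt(0.523^2 + 1.701^2) = 1.779587
v_eff = uc^4 / (u1^4/v1 + u2^4/v2)
= 1.779587^4 / (0.523^4/12 + 1.701^4/17)
= 10.029445 / 0.49869186
v_eff = 20.1115

20.1115


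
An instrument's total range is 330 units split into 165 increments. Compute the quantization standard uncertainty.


resolution = range / divisions
resolution = 330 / 165 = 2
u_res = resolution / (2*sqrt(3))
u_res = 2 / 3.4641016
u_res = 0.5774

0.5774


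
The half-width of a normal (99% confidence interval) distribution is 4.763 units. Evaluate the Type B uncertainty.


u_B = half_width / 2.576
u_B = 4.763 / 2.576
u_B = 1.8490

1.8490


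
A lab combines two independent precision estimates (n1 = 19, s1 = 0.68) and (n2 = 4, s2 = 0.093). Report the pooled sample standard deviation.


s_p = sqrt(((n1-1)*s1^2 + (n2-1)*s2^2) / (n1+n2-2))
numerator = (19-1)*0.68^2 + (4-1)*0.093^2 = 8.3232 + 0.025947 = 8.349147
denominator = 19 + 4 - 2 = 21
s_p^2 = 8.349147 / 21 = 0.39757843
s_p = sqrt(0.39757843) = 0.6305

0.6305


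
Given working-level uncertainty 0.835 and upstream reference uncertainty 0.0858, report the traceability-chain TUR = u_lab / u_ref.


TUR = u_lab / u_ref
= 0.835 / 0.0858
= 9.7319

9.7319


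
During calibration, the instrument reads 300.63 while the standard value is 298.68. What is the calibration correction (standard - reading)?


Correction = standard - reading
= 298.68 - 300.63
= -1.9500

-1.9500


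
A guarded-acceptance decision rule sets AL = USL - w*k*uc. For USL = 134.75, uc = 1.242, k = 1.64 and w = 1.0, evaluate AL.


U = k * uc = 1.64 * 1.242 = 2.03688
guard band g = w * U = 1.0 * 2.03688 = 2.03688
AL = USL - g = 134.75 - 2.03688
AL = 132.7131

132.7131


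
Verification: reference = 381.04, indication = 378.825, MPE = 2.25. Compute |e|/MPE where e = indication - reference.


e = indication - reference = 378.825 - 381.04 = -2.2150
|e| = 2.2150
ratio = |e| / MPE = 2.2150 / 2.25
ratio = 0.9844

0.9844


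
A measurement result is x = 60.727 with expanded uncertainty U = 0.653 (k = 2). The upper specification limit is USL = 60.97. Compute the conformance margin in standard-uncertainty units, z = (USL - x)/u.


u = U / k = 0.653 / 2 = 0.3265
margin = |USL - x| = |60.97 - 60.727| = 0.243
z = margin / u = 0.243 / 0.3265
z = 0.7443

0.7443


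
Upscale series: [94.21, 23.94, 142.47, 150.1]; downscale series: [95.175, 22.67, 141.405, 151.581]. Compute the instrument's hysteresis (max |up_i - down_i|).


|94.21 - 95.175| = 0.9650
|23.94 - 22.67| = 1.2700
|142.47 - 141.405| = 1.0650
|150.1 - 151.581| = 1.4810
hysteresis = max(diffs) = 1.4810

1.4810


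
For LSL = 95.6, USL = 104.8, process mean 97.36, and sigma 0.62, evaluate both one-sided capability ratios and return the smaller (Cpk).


Cpu = (USL - mean) / (3*sigma) = (104.8 - 97.36) / (3*0.62) = 4.0000
Cpl = (mean - LSL) / (3*sigma) = (97.36 - 95.6) / (3*0.62) = 0.9462
Cpk = min(Cpu, Cpl) = 0.9462

0.9462


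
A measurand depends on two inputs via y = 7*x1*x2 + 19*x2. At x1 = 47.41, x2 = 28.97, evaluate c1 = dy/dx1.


y = 7*x1*x2 + 19*x2
dy/dx1 = 7*x2
Evaluate at x2 = 28.97: c1 = 7 * 28.97
c1 = 202.7900

202.7900


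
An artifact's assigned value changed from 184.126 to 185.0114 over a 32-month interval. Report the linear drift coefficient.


rate = (v2 - v1) / months
= (185.0114 - 184.126) / 32
= 0.8854 / 32
= 0.0277

0.0277


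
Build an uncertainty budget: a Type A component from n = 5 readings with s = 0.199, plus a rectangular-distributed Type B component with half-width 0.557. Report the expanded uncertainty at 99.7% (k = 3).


u_A = s / sqrt(n) = 0.199 / sqrt(5) = 0.088995506
u_B = half_width / sqrt(3) = 0.557 / sqrt(3) = 0.3215841
uc = sqrt(u_A^2 + u_B^2) = sqrt(0.088995506^2 + 0.3215841^2) = 0.3336713
U = k * uc = 3 * 0.3336713
U = 1.0010

1.0010


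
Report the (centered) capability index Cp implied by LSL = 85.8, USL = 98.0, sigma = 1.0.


Cp = (USL - LSL) / (6 * sigma)
= (98.0 - 85.8) / (6 * 1.0)
= 12.2000 / 6.0000
= 2.0333

2.0333


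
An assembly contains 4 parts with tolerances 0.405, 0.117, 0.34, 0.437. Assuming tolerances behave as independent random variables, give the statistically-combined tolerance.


RSS = sqrt(0.405^2 + 0.117^2 + 0.34^2 + 0.437^2)
= sqrt(0.484283)
= 0.6959

0.6959


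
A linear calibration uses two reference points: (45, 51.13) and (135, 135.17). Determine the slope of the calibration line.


slope = (y2 - y1) / (x2 - x1)
= (135.17 - 51.13) / (135 - 45)
= 84.0400 / 90
= 0.9338

0.9338


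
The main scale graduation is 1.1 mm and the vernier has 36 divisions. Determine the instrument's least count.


LC = MSD / n_div
= 1.1 / 36
= 0.0306

0.0306


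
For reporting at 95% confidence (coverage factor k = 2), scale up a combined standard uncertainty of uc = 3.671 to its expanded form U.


U = k * uc
U = 2 * 3.671
U = 7.3420

7.3420


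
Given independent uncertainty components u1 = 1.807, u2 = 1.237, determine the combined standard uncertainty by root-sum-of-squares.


uc = sqrt(1.807^2 + 1.237^2)
uc = sqrt(4.795418)
uc = 2.1898

2.1898


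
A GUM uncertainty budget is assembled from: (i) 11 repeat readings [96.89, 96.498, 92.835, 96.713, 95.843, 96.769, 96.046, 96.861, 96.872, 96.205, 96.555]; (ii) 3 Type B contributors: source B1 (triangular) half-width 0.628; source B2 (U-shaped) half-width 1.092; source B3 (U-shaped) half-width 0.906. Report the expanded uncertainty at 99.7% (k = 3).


mean = (96.89 + 96.498 + 92.835 + 96.713 + 95.843 + 96.769 + 96.046 + 96.861 + 96.872 + 96.205 + 96.555) / 11 = 96.18972727
s = sqrt(sum((x - mean)^2)/(n-1)) = 1.1678878
u_A = s / sqrt(n) = 1.1678878 / sqrt(11) = 0.35213142
u_B1 = 0.628 / sqrt(6) = 0.25637993
u_B2 = 1.092 / sqrt(2) = 0.77216061
u_B3 = 0.906 / sqrt(2) = 0.64063874
uc = sqrt(0.35213142^2 + 0.25637993^2 + 0.77216061^2 + 0.64063874^2) = 1.0937903
U = k * uc = 3 * 1.0937903
U = 3.2814

3.2814


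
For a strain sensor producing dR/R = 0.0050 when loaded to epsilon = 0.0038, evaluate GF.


GF = (dR/R) / epsilon
= 0.0050 / 0.0038
= 1.3158

1.3158


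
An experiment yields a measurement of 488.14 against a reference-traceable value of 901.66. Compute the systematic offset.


Systematic error = measured - true
= 488.14 - 901.66
= -413.5200

-413.5200


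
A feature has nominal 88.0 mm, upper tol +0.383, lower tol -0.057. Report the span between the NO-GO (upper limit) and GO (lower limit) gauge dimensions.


GO = nominal - lower_tol (smallest hole = maximum material condition)
GO = 88.0 - 0.057 = 87.943
NO-GO = nominal + upper_tol (largest hole = least material condition)
NO-GO = 88.0 + 0.383 = 88.383
spread = NO-GO - GO = 88.383 - 87.943 = 0.4400

0.4400


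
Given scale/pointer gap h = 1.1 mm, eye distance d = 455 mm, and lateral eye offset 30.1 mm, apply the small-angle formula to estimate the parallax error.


error = h * offset / d
= 1.1 * 30.1 / 455
= 0.0728

0.0728


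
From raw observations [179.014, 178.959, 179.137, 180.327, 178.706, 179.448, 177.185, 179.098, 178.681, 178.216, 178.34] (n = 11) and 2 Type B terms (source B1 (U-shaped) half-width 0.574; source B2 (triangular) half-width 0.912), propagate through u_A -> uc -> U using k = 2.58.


mean = (179.014 + 178.959 + 179.137 + 180.327 + 178.706 + 179.448 + 177.185 + 179.098 + 178.681 + 178.216 + 178.34) / 11 = 178.8282727
s = sqrt(sum((x - mean)^2)/(n-1)) = 0.78741147
u_A = s / sqrt(n) = 0.78741147 / sqrt(11) = 0.23741349
u_B1 = 0.574 / sqrt(2) = 0.40587929
u_B2 = 0.912 / sqrt(6) = 0.37232244
uc = sqrt(0.23741349^2 + 0.40587929^2 + 0.37232244^2) = 0.59977259
U = k * uc = 2.58 * 0.59977259
U = 1.5474

1.5474
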